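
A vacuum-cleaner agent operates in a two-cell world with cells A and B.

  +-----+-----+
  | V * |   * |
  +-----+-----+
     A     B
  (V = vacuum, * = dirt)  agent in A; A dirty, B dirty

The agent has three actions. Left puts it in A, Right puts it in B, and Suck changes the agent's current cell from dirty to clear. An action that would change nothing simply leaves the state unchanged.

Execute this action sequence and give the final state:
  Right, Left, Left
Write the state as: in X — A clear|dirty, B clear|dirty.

1) do Right; now in B — A dirty, B dirty
2) do Left; now in A — A dirty, B dirty
3) do Left; now in A — A dirty, B dirty

in A — A dirty, B dirty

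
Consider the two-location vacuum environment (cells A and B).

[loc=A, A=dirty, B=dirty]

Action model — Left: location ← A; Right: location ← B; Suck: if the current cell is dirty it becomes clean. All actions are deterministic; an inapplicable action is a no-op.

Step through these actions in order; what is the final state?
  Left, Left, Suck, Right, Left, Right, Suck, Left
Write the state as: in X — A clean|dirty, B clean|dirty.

step 1/8 (Left): in A — A dirty, B dirty
step 2/8 (Left): in A — A dirty, B dirty
step 3/8 (Suck): in A — A clean, B dirty
step 4/8 (Right): in B — A clean, B dirty
step 5/8 (Left): in A — A clean, B dirty
step 6/8 (Right): in B — A clean, B dirty
step 7/8 (Suck): in B — A clean, B clean
step 8/8 (Left): in A — A clean, B clean

in A — A clean, B clean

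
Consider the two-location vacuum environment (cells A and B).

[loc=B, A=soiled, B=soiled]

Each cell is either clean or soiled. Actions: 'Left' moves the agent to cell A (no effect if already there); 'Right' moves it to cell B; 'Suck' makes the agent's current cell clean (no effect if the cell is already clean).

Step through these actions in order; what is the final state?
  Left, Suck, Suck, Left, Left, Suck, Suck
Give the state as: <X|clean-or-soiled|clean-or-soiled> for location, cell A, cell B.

1. Left → <A|soiled|soiled>
2. Suck → <A|clean|soiled>
3. Suck → <A|clean|soiled>
4. Left → <A|clean|soiled>
5. Left → <A|clean|soiled>
6. Suck → <A|clean|soiled>
7. Suck → <A|clean|soiled>

<A|clean|soiled>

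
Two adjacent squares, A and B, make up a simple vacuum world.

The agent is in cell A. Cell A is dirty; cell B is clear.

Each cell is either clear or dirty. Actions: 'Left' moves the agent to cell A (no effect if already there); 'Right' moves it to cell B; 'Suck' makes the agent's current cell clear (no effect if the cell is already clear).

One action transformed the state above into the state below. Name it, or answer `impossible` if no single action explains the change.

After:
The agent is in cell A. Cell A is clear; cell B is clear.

try  Left: (A; A:dirty, B:clear)
try Right: (B; A:dirty, B:clear)
try  Suck: (A; A:clear, B:clear)  ← match

Suck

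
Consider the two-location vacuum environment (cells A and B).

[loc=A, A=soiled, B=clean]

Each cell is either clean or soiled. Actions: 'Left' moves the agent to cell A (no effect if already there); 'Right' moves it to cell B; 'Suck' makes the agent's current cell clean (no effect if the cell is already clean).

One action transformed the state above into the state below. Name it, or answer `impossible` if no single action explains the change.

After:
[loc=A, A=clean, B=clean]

try  Left: (A; A:soiled, B:clean)
try Right: (B; A:soiled, B:clean)
try  Suck: (A; A:clean, B:clean)  ← match

Suck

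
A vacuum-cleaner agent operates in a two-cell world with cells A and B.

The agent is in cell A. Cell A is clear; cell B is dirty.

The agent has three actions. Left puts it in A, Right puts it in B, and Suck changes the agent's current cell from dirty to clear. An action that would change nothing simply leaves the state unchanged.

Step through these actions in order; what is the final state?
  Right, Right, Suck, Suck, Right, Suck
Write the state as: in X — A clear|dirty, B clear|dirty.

[1] after Right: in B — A clear, B dirty
[2] after Right: in B — A clear, B dirty
[3] after Suck: in B — A clear, B clear
[4] after Suck: in B — A clear, B clear
[5] after Right: in B — A clear, B clear
[6] after Suck: in B — A clear, B clear

in B — A clear, B clear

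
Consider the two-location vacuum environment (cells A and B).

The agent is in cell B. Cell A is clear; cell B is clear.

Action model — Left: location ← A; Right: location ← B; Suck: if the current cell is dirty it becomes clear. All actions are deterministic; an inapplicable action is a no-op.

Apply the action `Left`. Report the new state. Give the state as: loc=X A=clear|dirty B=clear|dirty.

start: loc=B A=clear B=clear
Left (#1): loc=A A=clear B=clear

loc=A A=clear B=clear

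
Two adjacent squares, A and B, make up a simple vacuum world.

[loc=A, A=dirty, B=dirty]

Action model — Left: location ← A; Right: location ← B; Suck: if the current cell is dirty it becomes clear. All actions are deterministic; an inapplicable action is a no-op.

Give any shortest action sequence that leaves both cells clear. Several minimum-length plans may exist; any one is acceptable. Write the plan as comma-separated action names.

Suck, Right, Suck

[1] after Suck: <A|clear|dirty>
[2] after Right: <B|clear|dirty>
[3] after Suck: <B|clear|clear>
min 3: Suck A + move + Suck B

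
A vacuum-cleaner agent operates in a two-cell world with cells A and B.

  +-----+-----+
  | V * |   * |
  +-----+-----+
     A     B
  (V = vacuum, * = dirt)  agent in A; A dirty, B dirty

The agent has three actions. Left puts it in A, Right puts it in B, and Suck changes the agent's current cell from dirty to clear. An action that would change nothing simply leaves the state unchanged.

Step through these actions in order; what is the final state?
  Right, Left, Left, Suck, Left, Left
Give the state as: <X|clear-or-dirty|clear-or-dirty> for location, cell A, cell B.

<A|clear|dirty>

Right (#1): <B|dirty|dirty>
Left (#2): <A|dirty|dirty>
Left (#3): <A|dirty|dirty>
Suck (#4): <A|clear|dirty>
Left (#5): <A|clear|dirty>
Left (#6): <A|clear|dirty>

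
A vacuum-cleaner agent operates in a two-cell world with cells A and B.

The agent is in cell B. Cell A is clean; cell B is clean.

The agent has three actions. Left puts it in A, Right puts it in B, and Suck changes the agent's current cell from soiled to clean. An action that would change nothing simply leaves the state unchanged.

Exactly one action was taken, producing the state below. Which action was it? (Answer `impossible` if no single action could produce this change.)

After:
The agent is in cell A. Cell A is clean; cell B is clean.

try  Left: <A|clean|clean>  ← match
try Right: <B|clean|clean>
try  Suck: <B|clean|clean>

Left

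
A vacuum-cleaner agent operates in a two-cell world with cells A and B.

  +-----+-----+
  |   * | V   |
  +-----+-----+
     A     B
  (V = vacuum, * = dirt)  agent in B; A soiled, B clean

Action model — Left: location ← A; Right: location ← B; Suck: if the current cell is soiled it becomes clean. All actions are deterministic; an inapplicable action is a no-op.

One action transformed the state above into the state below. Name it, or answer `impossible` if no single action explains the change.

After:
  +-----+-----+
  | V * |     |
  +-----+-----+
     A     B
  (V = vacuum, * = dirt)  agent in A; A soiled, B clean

Left

try  Left: in A — A soiled, B clean  ← match
try Right: in B — A soiled, B clean
try  Suck: in B — A soiled, B clean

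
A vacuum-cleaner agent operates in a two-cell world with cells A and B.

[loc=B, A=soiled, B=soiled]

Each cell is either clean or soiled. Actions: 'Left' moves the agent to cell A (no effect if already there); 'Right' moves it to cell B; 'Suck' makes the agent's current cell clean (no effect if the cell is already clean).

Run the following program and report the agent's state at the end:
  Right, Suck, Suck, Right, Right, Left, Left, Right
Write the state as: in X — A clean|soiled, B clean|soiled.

step 1/8 (Right): in B — A soiled, B soiled
step 2/8 (Suck): in B — A soiled, B clean
step 3/8 (Suck): in B — A soiled, B clean
step 4/8 (Right): in B — A soiled, B clean
step 5/8 (Right): in B — A soiled, B clean
step 6/8 (Left): in A — A soiled, B clean
step 7/8 (Left): in A — A soiled, B clean
step 8/8 (Right): in B — A soiled, B clean

in B — A soiled, B clean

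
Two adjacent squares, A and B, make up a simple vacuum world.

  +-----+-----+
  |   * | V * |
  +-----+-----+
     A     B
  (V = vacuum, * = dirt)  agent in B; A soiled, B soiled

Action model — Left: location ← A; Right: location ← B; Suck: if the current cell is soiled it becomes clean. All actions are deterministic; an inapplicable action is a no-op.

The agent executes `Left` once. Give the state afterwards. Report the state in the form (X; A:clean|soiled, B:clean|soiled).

start: (B; A:soiled, B:soiled)
1) do Left; now (A; A:soiled, B:soiled)

(A; A:soiled, B:soiled)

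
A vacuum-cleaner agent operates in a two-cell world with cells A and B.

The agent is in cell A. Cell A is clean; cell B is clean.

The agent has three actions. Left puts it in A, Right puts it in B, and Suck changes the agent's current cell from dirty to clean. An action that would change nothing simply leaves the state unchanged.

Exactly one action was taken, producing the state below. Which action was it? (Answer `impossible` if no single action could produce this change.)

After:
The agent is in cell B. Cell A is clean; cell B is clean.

try  Left: <A|clean|clean>
try Right: <B|clean|clean>  ← match
try  Suck: <A|clean|clean>

Right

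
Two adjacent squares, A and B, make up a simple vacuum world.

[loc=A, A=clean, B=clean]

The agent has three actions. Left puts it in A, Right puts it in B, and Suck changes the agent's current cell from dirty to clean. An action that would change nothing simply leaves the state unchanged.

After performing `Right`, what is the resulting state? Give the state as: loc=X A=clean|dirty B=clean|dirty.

start: loc=A A=clean B=clean
t=1 Right ⇒ loc=B A=clean B=clean

loc=B A=clean B=clean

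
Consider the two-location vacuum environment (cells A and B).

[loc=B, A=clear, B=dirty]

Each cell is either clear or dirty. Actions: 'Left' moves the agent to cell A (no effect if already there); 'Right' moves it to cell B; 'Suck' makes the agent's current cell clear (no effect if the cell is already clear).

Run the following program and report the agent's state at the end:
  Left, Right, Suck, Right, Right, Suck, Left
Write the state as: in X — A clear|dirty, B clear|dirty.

Left (#1): in A — A clear, B dirty
Right (#2): in B — A clear, B dirty
Suck (#3): in B — A clear, B clear
Right (#4): in B — A clear, B clear
Right (#5): in B — A clear, B clear
Suck (#6): in B — A clear, B clear
Left (#7): in A — A clear, B clear

in A — A clear, B clear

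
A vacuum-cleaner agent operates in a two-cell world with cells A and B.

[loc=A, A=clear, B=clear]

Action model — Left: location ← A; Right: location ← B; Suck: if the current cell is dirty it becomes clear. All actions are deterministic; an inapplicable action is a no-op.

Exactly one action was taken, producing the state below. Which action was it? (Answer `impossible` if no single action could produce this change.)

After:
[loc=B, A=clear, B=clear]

try  Left: in A — A clear, B clear
try Right: in B — A clear, B clear  ← match
try  Suck: in A — A clear, B clear

Right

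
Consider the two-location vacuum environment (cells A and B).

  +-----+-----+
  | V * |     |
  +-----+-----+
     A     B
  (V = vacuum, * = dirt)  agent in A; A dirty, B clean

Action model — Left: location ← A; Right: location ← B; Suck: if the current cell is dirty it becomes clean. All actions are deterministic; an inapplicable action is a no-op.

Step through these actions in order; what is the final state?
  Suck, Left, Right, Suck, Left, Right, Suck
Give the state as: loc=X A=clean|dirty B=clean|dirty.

loc=B A=clean B=clean

t=1 Suck ⇒ loc=A A=clean B=clean
t=2 Left ⇒ loc=A A=clean B=clean
t=3 Right ⇒ loc=B A=clean B=clean
t=4 Suck ⇒ loc=B A=clean B=clean
t=5 Left ⇒ loc=A A=clean B=clean
t=6 Right ⇒ loc=B A=clean B=clean
t=7 Suck ⇒ loc=B A=clean B=clean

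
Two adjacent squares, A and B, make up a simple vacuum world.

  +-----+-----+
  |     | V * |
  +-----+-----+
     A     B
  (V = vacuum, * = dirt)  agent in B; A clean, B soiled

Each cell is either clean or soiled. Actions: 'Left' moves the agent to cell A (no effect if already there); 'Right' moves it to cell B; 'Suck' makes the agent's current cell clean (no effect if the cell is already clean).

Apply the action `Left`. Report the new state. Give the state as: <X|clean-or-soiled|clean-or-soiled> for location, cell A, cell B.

start: <B|clean|soiled>
1. Left → <A|clean|soiled>

<A|clean|soiled>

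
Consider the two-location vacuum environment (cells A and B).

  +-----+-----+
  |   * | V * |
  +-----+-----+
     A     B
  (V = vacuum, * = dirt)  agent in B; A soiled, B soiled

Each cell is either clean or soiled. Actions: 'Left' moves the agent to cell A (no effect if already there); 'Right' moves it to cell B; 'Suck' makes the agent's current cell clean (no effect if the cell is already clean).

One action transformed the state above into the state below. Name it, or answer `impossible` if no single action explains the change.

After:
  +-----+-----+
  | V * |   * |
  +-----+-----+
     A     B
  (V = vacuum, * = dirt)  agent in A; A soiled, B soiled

Left

try  Left: loc=A A=soiled B=soiled  ← match
try Right: loc=B A=soiled B=soiled
try  Suck: loc=B A=soiled B=clean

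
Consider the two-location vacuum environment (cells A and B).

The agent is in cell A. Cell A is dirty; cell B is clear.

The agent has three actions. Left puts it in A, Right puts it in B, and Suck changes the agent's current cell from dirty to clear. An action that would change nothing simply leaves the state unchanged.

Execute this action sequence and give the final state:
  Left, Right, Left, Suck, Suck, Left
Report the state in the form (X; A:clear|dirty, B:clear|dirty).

(A; A:clear, B:clear)

Left (#1): (A; A:dirty, B:clear)
Right (#2): (B; A:dirty, B:clear)
Left (#3): (A; A:dirty, B:clear)
Suck (#4): (A; A:clear, B:clear)
Suck (#5): (A; A:clear, B:clear)
Left (#6): (A; A:clear, B:clear)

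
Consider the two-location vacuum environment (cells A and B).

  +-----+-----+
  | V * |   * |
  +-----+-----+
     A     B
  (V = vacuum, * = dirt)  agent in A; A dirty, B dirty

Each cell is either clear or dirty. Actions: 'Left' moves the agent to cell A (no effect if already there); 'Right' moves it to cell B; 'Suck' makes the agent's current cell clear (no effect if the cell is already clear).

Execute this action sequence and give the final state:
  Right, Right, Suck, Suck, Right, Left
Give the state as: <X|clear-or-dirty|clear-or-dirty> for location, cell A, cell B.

<A|dirty|clear>

t=1 Right ⇒ <B|dirty|dirty>
t=2 Right ⇒ <B|dirty|dirty>
t=3 Suck ⇒ <B|dirty|clear>
t=4 Suck ⇒ <B|dirty|clear>
t=5 Right ⇒ <B|dirty|clear>
t=6 Left ⇒ <A|dirty|clear>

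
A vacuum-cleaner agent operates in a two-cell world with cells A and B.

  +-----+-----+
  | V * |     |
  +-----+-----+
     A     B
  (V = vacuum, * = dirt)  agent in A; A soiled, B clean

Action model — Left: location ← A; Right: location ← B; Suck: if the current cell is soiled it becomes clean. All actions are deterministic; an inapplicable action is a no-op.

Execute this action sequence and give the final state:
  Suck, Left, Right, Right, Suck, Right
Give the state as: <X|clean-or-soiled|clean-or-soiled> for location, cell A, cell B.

<B|clean|clean>

1. Suck → <A|clean|clean>
2. Left → <A|clean|clean>
3. Right → <B|clean|clean>
4. Right → <B|clean|clean>
5. Suck → <B|clean|clean>
6. Right → <B|clean|clean>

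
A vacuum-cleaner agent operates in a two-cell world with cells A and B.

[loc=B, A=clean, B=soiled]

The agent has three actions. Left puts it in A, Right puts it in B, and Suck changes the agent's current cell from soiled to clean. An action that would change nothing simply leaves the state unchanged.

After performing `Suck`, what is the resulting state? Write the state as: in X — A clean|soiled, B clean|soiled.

in B — A clean, B clean

start: in B — A clean, B soiled
1) do Suck; now in B — A clean, B clean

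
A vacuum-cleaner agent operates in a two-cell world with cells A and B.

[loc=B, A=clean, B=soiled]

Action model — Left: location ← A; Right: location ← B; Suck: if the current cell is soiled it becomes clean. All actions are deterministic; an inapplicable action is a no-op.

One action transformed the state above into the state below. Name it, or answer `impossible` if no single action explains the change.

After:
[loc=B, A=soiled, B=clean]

impossible

try  Left: loc=A A=clean B=soiled
try Right: loc=B A=clean B=soiled
try  Suck: loc=B A=clean B=clean
no single action produces the after-state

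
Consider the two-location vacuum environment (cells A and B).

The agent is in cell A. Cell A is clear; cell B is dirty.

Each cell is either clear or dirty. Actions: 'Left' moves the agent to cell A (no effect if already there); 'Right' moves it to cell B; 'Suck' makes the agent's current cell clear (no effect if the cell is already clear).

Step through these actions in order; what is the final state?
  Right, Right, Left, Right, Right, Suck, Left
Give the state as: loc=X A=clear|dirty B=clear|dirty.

step 1/7 (Right): loc=B A=clear B=dirty
step 2/7 (Right): loc=B A=clear B=dirty
step 3/7 (Left): loc=A A=clear B=dirty
step 4/7 (Right): loc=B A=clear B=dirty
step 5/7 (Right): loc=B A=clear B=dirty
step 6/7 (Suck): loc=B A=clear B=clear
step 7/7 (Left): loc=A A=clear B=clear

loc=A A=clear B=clear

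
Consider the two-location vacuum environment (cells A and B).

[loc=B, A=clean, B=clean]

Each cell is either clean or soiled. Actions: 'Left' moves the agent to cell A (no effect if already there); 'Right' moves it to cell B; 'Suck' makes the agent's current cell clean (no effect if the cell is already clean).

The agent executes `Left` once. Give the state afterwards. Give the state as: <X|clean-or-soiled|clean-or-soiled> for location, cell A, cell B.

start: <B|clean|clean>
step 1/1 (Left): <A|clean|clean>

<A|clean|clean>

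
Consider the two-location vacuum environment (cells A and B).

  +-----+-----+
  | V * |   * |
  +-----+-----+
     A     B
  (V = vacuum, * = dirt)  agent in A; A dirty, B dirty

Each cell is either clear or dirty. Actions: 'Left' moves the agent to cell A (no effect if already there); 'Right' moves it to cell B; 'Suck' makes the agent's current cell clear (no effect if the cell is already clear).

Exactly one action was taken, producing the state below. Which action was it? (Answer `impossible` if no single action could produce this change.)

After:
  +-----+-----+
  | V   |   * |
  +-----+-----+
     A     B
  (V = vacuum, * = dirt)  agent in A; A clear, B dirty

Suck

try  Left: <A|dirty|dirty>
try Right: <B|dirty|dirty>
try  Suck: <A|clear|dirty>  ← match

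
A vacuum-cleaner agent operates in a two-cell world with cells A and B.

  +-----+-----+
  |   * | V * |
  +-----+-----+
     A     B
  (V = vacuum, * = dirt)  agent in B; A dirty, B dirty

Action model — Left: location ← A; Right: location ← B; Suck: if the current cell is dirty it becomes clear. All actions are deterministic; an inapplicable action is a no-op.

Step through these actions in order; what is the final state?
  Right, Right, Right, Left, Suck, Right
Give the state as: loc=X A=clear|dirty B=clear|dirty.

Right (#1): loc=B A=dirty B=dirty
Right (#2): loc=B A=dirty B=dirty
Right (#3): loc=B A=dirty B=dirty
Left (#4): loc=A A=dirty B=dirty
Suck (#5): loc=A A=clear B=dirty
Right (#6): loc=B A=clear B=dirty

loc=B A=clear B=dirty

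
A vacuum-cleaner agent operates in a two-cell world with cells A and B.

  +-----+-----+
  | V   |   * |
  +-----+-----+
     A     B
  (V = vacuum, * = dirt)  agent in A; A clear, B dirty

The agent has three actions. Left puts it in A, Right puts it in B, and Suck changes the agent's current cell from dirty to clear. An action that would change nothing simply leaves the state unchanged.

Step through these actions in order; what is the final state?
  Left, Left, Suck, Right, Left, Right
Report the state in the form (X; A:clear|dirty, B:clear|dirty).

1. Left → (A; A:clear, B:dirty)
2. Left → (A; A:clear, B:dirty)
3. Suck → (A; A:clear, B:dirty)
4. Right → (B; A:clear, B:dirty)
5. Left → (A; A:clear, B:dirty)
6. Right → (B; A:clear, B:dirty)

(B; A:clear, B:dirty)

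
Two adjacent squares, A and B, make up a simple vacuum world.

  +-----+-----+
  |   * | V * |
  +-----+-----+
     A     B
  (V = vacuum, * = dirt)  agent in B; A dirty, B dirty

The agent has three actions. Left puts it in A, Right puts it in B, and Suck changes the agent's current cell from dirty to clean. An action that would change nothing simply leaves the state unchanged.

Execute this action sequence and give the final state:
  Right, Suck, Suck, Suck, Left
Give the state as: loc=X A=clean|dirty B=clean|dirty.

[1] after Right: loc=B A=dirty B=dirty
[2] after Suck: loc=B A=dirty B=clean
[3] after Suck: loc=B A=dirty B=clean
[4] after Suck: loc=B A=dirty B=clean
[5] after Left: loc=A A=dirty B=clean

loc=A A=dirty B=clean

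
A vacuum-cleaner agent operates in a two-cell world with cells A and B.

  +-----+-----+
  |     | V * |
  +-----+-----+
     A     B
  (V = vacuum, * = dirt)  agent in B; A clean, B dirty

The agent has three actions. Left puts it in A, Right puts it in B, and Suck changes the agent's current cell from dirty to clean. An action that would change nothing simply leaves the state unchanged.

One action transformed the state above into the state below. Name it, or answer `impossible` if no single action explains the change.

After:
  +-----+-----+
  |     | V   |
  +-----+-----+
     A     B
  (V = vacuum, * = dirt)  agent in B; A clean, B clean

Suck

try  Left: loc=A A=clean B=dirty
try Right: loc=B A=clean B=dirty
try  Suck: loc=B A=clean B=clean  ← match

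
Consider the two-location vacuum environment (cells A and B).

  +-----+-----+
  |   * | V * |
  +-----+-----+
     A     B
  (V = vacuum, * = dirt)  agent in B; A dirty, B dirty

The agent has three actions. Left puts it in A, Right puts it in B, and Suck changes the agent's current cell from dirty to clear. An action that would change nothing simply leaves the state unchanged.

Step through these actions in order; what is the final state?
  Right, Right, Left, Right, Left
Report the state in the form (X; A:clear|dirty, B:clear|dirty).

[1] after Right: (B; A:dirty, B:dirty)
[2] after Right: (B; A:dirty, B:dirty)
[3] after Left: (A; A:dirty, B:dirty)
[4] after Right: (B; A:dirty, B:dirty)
[5] after Left: (A; A:dirty, B:dirty)

(A; A:dirty, B:dirty)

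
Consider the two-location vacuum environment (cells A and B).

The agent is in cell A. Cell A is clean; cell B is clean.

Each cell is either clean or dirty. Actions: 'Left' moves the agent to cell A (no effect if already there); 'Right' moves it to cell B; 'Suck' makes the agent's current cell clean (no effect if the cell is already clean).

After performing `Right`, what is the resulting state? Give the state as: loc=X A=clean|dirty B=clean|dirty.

loc=B A=clean B=clean

start: loc=A A=clean B=clean
1. Right → loc=B A=clean B=clean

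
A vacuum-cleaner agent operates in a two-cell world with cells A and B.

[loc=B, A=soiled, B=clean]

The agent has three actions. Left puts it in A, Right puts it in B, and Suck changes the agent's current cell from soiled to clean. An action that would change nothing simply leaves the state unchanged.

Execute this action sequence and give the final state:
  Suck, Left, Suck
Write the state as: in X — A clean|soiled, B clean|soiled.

in A — A clean, B clean

1) do Suck; now in B — A soiled, B clean
2) do Left; now in A — A soiled, B clean
3) do Suck; now in A — A clean, B clean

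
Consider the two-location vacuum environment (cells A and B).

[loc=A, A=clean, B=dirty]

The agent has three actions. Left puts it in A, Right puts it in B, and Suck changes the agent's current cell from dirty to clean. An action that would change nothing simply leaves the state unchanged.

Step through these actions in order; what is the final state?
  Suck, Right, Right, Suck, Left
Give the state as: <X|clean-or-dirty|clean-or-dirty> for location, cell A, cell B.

<A|clean|clean>

step 1/5 (Suck): <A|clean|dirty>
step 2/5 (Right): <B|clean|dirty>
step 3/5 (Right): <B|clean|dirty>
step 4/5 (Suck): <B|clean|clean>
step 5/5 (Left): <A|clean|clean>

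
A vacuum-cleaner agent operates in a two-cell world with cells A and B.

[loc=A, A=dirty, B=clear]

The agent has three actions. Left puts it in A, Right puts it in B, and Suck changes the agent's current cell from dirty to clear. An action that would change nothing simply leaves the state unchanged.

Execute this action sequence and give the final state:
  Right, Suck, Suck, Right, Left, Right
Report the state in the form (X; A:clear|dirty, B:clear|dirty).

(B; A:dirty, B:clear)

1. Right → (B; A:dirty, B:clear)
2. Suck → (B; A:dirty, B:clear)
3. Suck → (B; A:dirty, B:clear)
4. Right → (B; A:dirty, B:clear)
5. Left → (A; A:dirty, B:clear)
6. Right → (B; A:dirty, B:clear)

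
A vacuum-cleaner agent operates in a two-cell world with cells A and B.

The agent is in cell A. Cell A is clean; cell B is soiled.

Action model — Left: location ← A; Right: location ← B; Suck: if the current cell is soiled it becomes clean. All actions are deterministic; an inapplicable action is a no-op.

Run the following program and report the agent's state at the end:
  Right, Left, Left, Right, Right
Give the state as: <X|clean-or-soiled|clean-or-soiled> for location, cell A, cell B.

step 1/5 (Right): <B|clean|soiled>
step 2/5 (Left): <A|clean|soiled>
step 3/5 (Left): <A|clean|soiled>
step 4/5 (Right): <B|clean|soiled>
step 5/5 (Right): <B|clean|soiled>

<B|clean|soiled>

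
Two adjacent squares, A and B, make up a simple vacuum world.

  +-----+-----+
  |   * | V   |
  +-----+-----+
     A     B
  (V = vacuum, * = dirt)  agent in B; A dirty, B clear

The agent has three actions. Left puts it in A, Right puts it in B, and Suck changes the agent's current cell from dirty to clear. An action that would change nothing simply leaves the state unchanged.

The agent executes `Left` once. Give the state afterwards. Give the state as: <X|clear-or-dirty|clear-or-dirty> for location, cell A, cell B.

start: <B|dirty|clear>
step 1/1 (Left): <A|dirty|clear>

<A|dirty|clear>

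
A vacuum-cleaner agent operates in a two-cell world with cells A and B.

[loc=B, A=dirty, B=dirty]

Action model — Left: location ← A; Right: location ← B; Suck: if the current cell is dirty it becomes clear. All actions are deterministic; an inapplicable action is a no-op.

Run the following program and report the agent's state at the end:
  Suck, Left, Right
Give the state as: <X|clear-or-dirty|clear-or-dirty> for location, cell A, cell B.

<B|dirty|clear>

step 1/3 (Suck): <B|dirty|clear>
step 2/3 (Left): <A|dirty|clear>
step 3/3 (Right): <B|dirty|clear>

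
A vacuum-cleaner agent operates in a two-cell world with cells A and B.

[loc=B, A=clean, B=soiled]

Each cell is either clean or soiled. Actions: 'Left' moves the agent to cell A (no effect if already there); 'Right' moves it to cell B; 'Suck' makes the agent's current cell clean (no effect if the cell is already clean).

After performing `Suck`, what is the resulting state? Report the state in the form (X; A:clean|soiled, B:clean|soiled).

start: (B; A:clean, B:soiled)
t=1 Suck ⇒ (B; A:clean, B:clean)

(B; A:clean, B:clean)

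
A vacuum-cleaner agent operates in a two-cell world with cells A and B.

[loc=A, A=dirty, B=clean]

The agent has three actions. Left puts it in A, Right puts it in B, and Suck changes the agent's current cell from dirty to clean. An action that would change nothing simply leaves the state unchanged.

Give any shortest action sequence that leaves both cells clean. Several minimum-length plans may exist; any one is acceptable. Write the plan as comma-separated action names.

step 1/1 (Suck): (A; A:clean, B:clean)
min 1: A is dirty, one Suck

Suck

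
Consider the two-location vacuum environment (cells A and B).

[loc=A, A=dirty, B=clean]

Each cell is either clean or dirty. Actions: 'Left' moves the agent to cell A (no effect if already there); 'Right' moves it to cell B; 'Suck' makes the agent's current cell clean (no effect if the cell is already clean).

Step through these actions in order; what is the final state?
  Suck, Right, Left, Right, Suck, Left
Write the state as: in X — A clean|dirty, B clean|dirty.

1. Suck → in A — A clean, B clean
2. Right → in B — A clean, B clean
3. Left → in A — A clean, B clean
4. Right → in B — A clean, B clean
5. Suck → in B — A clean, B clean
6. Left → in A — A clean, B clean

in A — A clean, B clean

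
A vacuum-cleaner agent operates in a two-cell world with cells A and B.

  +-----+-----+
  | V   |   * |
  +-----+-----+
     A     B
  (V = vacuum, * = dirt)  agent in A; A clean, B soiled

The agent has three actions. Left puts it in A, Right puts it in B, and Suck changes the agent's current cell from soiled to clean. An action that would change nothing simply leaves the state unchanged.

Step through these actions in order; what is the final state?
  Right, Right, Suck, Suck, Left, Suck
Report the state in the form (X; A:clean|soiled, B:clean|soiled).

(A; A:clean, B:clean)

[1] after Right: (B; A:clean, B:soiled)
[2] after Right: (B; A:clean, B:soiled)
[3] after Suck: (B; A:clean, B:clean)
[4] after Suck: (B; A:clean, B:clean)
[5] after Left: (A; A:clean, B:clean)
[6] after Suck: (A; A:clean, B:clean)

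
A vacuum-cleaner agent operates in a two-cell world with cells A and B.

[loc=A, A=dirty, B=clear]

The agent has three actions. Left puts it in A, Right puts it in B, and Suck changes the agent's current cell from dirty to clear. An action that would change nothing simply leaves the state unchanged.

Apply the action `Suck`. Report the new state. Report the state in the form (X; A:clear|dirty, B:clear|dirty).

start: (A; A:dirty, B:clear)
Suck (#1): (A; A:clear, B:clear)

(A; A:clear, B:clear)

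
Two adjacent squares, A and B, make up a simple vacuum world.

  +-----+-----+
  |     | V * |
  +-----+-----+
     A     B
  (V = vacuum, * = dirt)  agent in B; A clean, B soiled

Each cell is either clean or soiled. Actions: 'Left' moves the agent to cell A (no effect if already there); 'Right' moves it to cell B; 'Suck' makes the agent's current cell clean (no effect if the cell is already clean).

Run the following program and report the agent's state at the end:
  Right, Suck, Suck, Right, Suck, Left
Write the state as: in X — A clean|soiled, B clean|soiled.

in A — A clean, B clean

t=1 Right ⇒ in B — A clean, B soiled
t=2 Suck ⇒ in B — A clean, B clean
t=3 Suck ⇒ in B — A clean, B clean
t=4 Right ⇒ in B — A clean, B clean
t=5 Suck ⇒ in B — A clean, B clean
t=6 Left ⇒ in A — A clean, B clean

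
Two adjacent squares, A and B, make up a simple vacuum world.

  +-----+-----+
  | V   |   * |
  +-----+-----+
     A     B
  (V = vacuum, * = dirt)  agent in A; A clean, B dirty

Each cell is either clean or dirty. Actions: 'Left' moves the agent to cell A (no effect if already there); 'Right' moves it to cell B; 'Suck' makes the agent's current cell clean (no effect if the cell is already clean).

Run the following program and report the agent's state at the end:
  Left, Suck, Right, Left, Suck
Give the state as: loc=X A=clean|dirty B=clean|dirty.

step 1/5 (Left): loc=A A=clean B=dirty
step 2/5 (Suck): loc=A A=clean B=dirty
step 3/5 (Right): loc=B A=clean B=dirty
step 4/5 (Left): loc=A A=clean B=dirty
step 5/5 (Suck): loc=A A=clean B=dirty

loc=A A=clean B=dirty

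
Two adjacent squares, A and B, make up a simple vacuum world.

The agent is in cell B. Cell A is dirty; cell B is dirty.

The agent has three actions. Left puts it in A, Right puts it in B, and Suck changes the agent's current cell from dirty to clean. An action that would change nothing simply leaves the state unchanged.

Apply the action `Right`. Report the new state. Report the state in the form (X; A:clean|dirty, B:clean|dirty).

(B; A:dirty, B:dirty)

start: (B; A:dirty, B:dirty)
1) do Right; now (B; A:dirty, B:dirty)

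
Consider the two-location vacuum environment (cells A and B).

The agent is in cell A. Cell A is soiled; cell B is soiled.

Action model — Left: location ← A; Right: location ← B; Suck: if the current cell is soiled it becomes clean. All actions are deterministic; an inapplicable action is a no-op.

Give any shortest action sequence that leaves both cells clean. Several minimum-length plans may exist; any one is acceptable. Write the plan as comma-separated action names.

t=1 Suck ⇒ loc=A A=clean B=soiled
t=2 Right ⇒ loc=B A=clean B=soiled
t=3 Suck ⇒ loc=B A=clean B=clean
min 3: Suck A + move + Suck B

Suck, Right, Suck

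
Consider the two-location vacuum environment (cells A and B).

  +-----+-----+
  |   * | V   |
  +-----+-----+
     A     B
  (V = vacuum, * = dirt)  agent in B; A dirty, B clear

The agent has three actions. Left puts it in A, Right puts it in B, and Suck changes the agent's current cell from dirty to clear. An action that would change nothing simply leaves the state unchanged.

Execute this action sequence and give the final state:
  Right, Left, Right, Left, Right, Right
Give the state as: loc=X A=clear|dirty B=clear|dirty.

step 1/6 (Right): loc=B A=dirty B=clear
step 2/6 (Left): loc=A A=dirty B=clear
step 3/6 (Right): loc=B A=dirty B=clear
step 4/6 (Left): loc=A A=dirty B=clear
step 5/6 (Right): loc=B A=dirty B=clear
step 6/6 (Right): loc=B A=dirty B=clear

loc=B A=dirty B=clear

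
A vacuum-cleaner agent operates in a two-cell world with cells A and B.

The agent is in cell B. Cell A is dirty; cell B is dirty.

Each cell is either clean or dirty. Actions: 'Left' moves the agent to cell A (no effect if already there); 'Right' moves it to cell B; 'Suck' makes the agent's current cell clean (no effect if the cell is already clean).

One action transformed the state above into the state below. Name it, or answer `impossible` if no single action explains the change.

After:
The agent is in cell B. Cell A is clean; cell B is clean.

impossible

try  Left: <A|dirty|dirty>
try Right: <B|dirty|dirty>
try  Suck: <B|dirty|clean>
no single action produces the after-state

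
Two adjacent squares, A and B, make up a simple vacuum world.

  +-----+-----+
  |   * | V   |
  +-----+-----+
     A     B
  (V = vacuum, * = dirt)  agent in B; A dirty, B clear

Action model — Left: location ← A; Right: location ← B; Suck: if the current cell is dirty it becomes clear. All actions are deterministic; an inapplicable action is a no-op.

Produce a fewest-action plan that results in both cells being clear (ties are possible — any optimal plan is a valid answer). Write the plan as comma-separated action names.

[1] after Left: in A — A dirty, B clear
[2] after Suck: in A — A clear, B clear
min 2: go A then Suck

Left, Suck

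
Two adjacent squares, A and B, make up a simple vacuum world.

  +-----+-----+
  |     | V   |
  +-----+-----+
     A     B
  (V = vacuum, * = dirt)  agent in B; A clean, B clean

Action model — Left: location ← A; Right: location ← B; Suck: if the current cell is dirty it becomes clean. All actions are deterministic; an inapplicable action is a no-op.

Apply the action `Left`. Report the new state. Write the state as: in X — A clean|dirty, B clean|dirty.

start: in B — A clean, B clean
step 1/1 (Left): in A — A clean, B clean

in A — A clean, B clean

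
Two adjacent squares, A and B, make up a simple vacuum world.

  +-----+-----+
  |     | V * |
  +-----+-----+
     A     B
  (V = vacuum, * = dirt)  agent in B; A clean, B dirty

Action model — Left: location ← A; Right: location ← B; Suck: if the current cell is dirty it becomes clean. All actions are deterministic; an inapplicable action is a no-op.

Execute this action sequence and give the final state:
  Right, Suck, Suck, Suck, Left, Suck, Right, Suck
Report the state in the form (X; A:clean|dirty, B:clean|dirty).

(B; A:clean, B:clean)

1) do Right; now (B; A:clean, B:dirty)
2) do Suck; now (B; A:clean, B:clean)
3) do Suck; now (B; A:clean, B:clean)
4) do Suck; now (B; A:clean, B:clean)
5) do Left; now (A; A:clean, B:clean)
6) do Suck; now (A; A:clean, B:clean)
7) do Right; now (B; A:clean, B:clean)
8) do Suck; now (B; A:clean, B:clean)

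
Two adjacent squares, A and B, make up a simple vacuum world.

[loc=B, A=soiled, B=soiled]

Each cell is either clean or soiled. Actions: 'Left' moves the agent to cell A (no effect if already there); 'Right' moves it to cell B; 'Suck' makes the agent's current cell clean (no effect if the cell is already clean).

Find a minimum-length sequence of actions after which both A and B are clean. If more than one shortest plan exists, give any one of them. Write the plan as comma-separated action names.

Suck, Left, Suck

t=1 Suck ⇒ in B — A soiled, B clean
t=2 Left ⇒ in A — A soiled, B clean
t=3 Suck ⇒ in A — A clean, B clean
min 3: Suck B + move + Suck A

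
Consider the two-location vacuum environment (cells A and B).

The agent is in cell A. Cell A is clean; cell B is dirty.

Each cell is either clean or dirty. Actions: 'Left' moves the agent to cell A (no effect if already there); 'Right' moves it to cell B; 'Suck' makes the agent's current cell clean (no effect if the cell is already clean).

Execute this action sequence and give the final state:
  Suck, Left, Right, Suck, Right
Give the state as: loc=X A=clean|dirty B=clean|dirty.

1. Suck → loc=A A=clean B=dirty
2. Left → loc=A A=clean B=dirty
3. Right → loc=B A=clean B=dirty
4. Suck → loc=B A=clean B=clean
5. Right → loc=B A=clean B=clean

loc=B A=clean B=clean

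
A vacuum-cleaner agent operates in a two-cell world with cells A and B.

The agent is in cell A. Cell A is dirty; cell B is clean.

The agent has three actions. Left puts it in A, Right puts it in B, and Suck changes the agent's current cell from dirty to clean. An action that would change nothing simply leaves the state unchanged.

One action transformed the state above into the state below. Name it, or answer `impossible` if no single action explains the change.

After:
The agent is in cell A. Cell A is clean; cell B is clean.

Suck

try  Left: loc=A A=dirty B=clean
try Right: loc=B A=dirty B=clean
try  Suck: loc=A A=clean B=clean  ← match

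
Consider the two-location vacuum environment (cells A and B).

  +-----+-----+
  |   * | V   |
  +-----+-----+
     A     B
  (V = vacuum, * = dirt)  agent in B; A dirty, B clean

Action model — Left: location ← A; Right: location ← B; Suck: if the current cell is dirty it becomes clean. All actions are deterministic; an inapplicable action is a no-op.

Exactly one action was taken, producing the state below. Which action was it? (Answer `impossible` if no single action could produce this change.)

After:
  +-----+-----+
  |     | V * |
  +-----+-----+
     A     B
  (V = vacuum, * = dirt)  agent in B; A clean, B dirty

try  Left: loc=A A=dirty B=clean
try Right: loc=B A=dirty B=clean
try  Suck: loc=B A=dirty B=clean
no single action produces the after-state

impossible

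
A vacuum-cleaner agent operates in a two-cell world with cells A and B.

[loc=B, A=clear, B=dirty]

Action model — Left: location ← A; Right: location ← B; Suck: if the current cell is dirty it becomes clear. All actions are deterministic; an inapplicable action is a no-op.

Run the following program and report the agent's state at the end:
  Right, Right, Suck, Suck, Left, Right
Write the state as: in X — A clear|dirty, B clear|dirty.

in B — A clear, B clear

step 1/6 (Right): in B — A clear, B dirty
step 2/6 (Right): in B — A clear, B dirty
step 3/6 (Suck): in B — A clear, B clear
step 4/6 (Suck): in B — A clear, B clear
step 5/6 (Left): in A — A clear, B clear
step 6/6 (Right): in B — A clear, B clear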